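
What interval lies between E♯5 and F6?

E to F spans two letter names (E-F), plus an octave: a ninth.
The major ninth is 14 semitones; here we have 12, two semitones narrower: diminished.

diminished ninth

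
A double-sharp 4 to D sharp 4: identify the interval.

Descending from A##4 to D#4 is the same interval as ascending D#4 to A##4.
D to A spans five letter names (D-E-F-G-A), so the interval is some kind of fifth.
The perfect fifth is 7 semitones; here we have 8, one semitone wider: augmented.

augmented 5th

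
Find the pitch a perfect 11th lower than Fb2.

The eleventh's letter: F down four letter names plus an octave → C.
A perfect eleventh spans 17 semitones, so from Fb2 the target pitch is Cb1.

Cb1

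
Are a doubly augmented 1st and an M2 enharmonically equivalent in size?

Yes

Both span 2 semitones: a doubly augmented unison and a major second are the same chromatic distance.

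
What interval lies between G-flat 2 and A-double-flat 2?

m2

G to A spans two letter names (G-A), so the interval is some kind of second.
At 1 semitone, Gb2→Abb2 falls one short of a major second: minor.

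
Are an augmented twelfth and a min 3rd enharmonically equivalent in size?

An augmented twelfth spans 20 semitones; a minor third spans 3 semitones. They differ by 17.

No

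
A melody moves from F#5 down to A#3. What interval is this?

minor thirteenth

Descending from F#5 to A#3 is the same interval as ascending A#3 to F#5.
A to F spans six letter names (A-B-C-D-E-F), plus an octave: a thirteenth.
At 20 semitones, A#3→F#5 falls one short of a major thirteenth: minor.
(Equivalently, a compound minor sixth: a minor sixth plus an octave.)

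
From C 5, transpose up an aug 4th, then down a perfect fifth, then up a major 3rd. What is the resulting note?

D sharp 5

Up an augmented fourth from C5: F#5 (6 semitones up).
Down a perfect fifth from F#5: B4 (7 semitones down).
B4 up a major third → D#5 (4 semitones).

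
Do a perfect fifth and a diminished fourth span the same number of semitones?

A perfect fifth is 7 semitones but a diminished fourth is 4 semitones — different sizes.

No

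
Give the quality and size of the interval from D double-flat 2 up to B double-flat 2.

D to B spans six letter names (D-E-F-G-A-B) — that makes it a sixth of some quality.
Dbb2 to Bbb2 is 9 semitones, matching the major sixth exactly, so the quality is major.

major sixth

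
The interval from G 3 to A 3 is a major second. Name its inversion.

The rule of nine gives the new number: 9 − 2 = 7, so a second becomes a seventh.
And major becomes minor under inversion, so we get a minor seventh.

minor 7th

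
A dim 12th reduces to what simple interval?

diminished 5th

Take out an octave (7 from the number): 12 − 7 = 5.
Quality carries through unchanged, so the simple form is a diminished fifth.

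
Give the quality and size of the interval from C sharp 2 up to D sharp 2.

M2

C to D spans two letter names (C-D) — that makes it a second of some quality.
The major second spans 2 semitones, and C#2 to D#2 is exactly 2 semitones — so this is a major second.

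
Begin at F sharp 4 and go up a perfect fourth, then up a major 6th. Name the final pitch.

F#4 up a perfect fourth → B4 (5 semitones).
A major sixth up from B4 is G#5.

G sharp 5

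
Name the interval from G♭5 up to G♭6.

G to G is the same letter name, plus an octave — that makes it an octave of some quality.
Gb5 to Gb6 is 12 semitones, matching the perfect octave exactly, so the quality is perfect.

perfect 8th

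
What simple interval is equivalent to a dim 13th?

Each octave removed subtracts seven from the number: 13 − 7 = 6.
That makes a diminished thirteenth a compound diminished sixth — an octave plus a diminished sixth.

d6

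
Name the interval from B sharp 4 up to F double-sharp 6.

perfect twelfth

B to F spans five letter names (B-C-D-E-F), plus an octave — that makes it a twelfth of some quality.
B#4 to F##6 is 19 semitones, matching the perfect twelfth exactly, so the quality is perfect.
(Equivalently, a compound perfect fifth: a perfect fifth plus an octave.)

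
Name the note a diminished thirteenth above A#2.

Counting six letter names plus an octave up from A lands on F.
A diminished thirteenth is 19 semitones; 19 semitones up from A#2 gives F4.

F4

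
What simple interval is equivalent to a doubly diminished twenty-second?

dd8

Take out 2 octaves (14 from the number): 22 − 14 = 8.
That makes a doubly diminished twenty-second a compound doubly diminished octave — 2 octaves plus a doubly diminished octave.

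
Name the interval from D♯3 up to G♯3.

P4

D to G spans four letter names (D-E-F-G), so the interval is some kind of fourth.
D#3 to G#3 is 5 semitones, matching the perfect fourth exactly, so the quality is perfect.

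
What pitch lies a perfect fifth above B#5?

Counting five letter names up from B lands on F.
Moving 7 semitones up from B#5 (the size of a perfect fifth) reaches F##6.

F##6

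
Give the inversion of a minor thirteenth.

First reduce the compound minor thirteenth to its simple form, a minor sixth.
Interval numbers invert to sum to nine: 6 + 3 = 9, so a sixth inverts to a third.
The quality also flips — minor becomes major — giving a major third.

major 3rd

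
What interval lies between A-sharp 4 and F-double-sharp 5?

A to F spans six letter names (A-B-C-D-E-F), so the interval is some kind of sixth.
The major sixth spans 9 semitones, and A#4 to F##5 is exactly 9 semitones — so this is a major sixth.

M6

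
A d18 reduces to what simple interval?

Each octave removed subtracts seven from the number: 18 − 14 = 4.
That makes a diminished eighteenth a compound diminished fourth — 2 octaves plus a diminished fourth.

diminished 4th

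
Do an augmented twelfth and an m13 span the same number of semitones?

Yes

An augmented twelfth spans 20 semitones, and a minor thirteenth also spans 20 semitones — they're enharmonic.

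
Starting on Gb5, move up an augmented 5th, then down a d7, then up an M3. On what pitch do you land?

G##5

Gb5 up an augmented fifth → D6 (8 semitones).
A diminished seventh down from D6 is E#5.
A major third up from E#5 is G##5.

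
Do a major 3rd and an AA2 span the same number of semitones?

A major third = 4 semitones = a doubly augmented second; enharmonically equal.

Yes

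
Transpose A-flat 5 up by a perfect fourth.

D-flat 6

The fourth takes the letter from A up to D.
A perfect fourth spans 5 semitones, so from Ab5 the target pitch is Db6.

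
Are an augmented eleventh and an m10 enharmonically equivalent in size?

An augmented eleventh is 18 semitones but a minor tenth is 15 semitones — different sizes.

No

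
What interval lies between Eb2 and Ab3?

P11

E to A spans four letter names (E-F-G-A), plus an octave: an eleventh.
The perfect eleventh spans 17 semitones, and Eb2 to Ab3 is exactly 17 semitones — so this is a perfect eleventh.
(Equivalently, a compound perfect fourth: a perfect fourth plus an octave.)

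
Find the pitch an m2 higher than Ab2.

Bbb2

Two letter names up from A: B.
A minor second spans 1 semitone, so from Ab2 the target pitch is Bbb2.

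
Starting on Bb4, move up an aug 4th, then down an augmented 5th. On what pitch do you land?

Ab4

Bb4 up an augmented fourth → E5 (6 semitones).
An augmented fifth down from E5 is Ab4.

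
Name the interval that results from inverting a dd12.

First reduce the compound doubly diminished twelfth to its simple form, a doubly diminished fifth.
Inverted interval numbers add to nine, so a fifth pairs with a fourth (5 + 4 = 9).
Quality inverts too: doubly diminished becomes doubly augmented. That makes the inversion a doubly augmented fourth.

doubly augmented fourth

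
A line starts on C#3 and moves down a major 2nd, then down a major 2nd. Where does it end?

A2

Down a major second from C#3: B2 (2 semitones down).
B2 down a major second → A2 (2 semitones).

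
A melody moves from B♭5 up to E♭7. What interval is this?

perfect eleventh

B to E spans four letter names (B-C-D-E), plus an octave, so the interval is some kind of eleventh.
The perfect eleventh spans 17 semitones, and Bb5 to Eb7 is exactly 17 semitones — so this is a perfect eleventh.
(Equivalently, a compound perfect fourth: a perfect fourth plus an octave.)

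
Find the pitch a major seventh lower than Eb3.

The seventh takes the letter from E down to F.
Moving 11 semitones down from Eb3 (the size of a major seventh) reaches Fb2.

Fb2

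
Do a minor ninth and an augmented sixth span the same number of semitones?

No

A minor ninth is 13 semitones but an augmented sixth is 10 semitones — different sizes.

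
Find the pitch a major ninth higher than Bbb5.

Two letters up from B (plus an octave) reaches C.
A major ninth is 14 semitones; 14 semitones up from Bbb5 gives Cb7.

Cb7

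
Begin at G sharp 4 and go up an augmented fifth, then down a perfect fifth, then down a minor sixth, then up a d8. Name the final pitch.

Up an augmented fifth from G#4: D##5 (8 semitones up).
A perfect fifth down from D##5 is G##4.
G##4 down a minor sixth → B##3 (8 semitones).
Up a diminished octave from B##3: B#4 (11 semitones up).

B sharp 4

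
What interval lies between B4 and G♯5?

B to G spans six letter names (B-C-D-E-F-G) — that makes it a sixth of some quality.
B4 to G#5 is 9 semitones, matching the major sixth exactly, so the quality is major.

M6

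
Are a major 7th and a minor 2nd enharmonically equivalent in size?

11 semitones (major seventh) vs 1 semitone (minor second): not equal.

No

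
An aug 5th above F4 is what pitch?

C#5

Five letter names up from F: C.
An augmented fifth spans 8 semitones, so from F4 the target pitch is C#5.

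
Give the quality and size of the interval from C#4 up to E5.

C to E spans three letter names (C-D-E), plus an octave: a tenth.
A major tenth would be 16 semitones, but C#4 to E5 is 15 — one semitone narrower, making it a minor tenth.
(Equivalently, a compound minor third: a minor third plus an octave.)

minor 10th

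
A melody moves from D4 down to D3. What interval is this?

Descending from D4 to D3 is the same interval as ascending D3 to D4.
D to D is the same letter name, plus an octave, so the interval is some kind of octave.
The perfect octave spans 12 semitones, and D3 to D4 is exactly 12 semitones — so this is a perfect octave.

P8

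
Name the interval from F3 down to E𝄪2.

Descending from F3 to E##2 is the same interval as ascending E##2 to F3.
E to F spans two letter names (E-F), plus an octave — that makes it a ninth of some quality.
A major ninth would be 14 semitones; E##2 to F3 is 11, three semitones narrower, so the interval is doubly diminished.

dd9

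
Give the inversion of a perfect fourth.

Inverted interval numbers add to nine, so a fourth pairs with a fifth (4 + 5 = 9).
And perfect stays perfect under inversion, so we get a perfect fifth.

P5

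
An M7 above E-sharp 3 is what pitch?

Seven letter names up from E: D.
Moving 11 semitones up from E#3 (the size of a major seventh) reaches D##4.

D-double-sharp 4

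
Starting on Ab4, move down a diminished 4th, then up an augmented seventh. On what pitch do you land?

D##5

Ab4 down a diminished fourth → E4 (4 semitones).
An augmented seventh up from E4 is D##5.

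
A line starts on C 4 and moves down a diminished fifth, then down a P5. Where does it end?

B 2

C4 down a diminished fifth → F#3 (6 semitones).
Down a perfect fifth from F#3: B2 (7 semitones down).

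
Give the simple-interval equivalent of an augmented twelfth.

augmented fifth

Take out an octave (7 from the number): 12 − 7 = 5.
Quality carries through unchanged, so the simple form is an augmented fifth.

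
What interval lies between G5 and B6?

G to B spans three letter names (G-A-B), plus an octave — that makes it a tenth of some quality.
The major tenth spans 16 semitones, and G5 to B6 is exactly 16 semitones — so this is a major tenth.
(Equivalently, a compound major third: a major third plus an octave.)

major tenth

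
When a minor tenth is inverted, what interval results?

First reduce the compound minor tenth to its simple form, a minor third.
The rule of nine gives the new number: 9 − 3 = 6, so a third becomes a sixth.
Quality inverts too: minor becomes major. That makes the inversion a major sixth.

M6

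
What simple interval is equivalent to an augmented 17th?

augmented 3rd

Take out 2 octaves (14 from the number): 17 − 14 = 3.
Quality carries through unchanged, so the simple form is an augmented third.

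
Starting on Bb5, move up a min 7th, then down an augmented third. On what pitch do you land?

Fbb6

A minor seventh up from Bb5 is Ab6.
Down an augmented third from Ab6: Fbb6 (5 semitones down).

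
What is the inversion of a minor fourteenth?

M2

First reduce the compound minor fourteenth to its simple form, a minor seventh.
Interval numbers invert to sum to nine: 7 + 2 = 9, so a seventh inverts to a second.
Quality inverts too: minor becomes major. That makes the inversion a major second.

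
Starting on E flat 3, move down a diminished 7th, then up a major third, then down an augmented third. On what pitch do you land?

Down a diminished seventh from Eb3: F#2 (9 semitones down).
Up a major third from F#2: A#2 (4 semitones up).
A#2 down an augmented third → F2 (5 semitones).

F 2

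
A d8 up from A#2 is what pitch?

An octave keeps the letter name A, an octave up from A.
A diminished octave spans 11 semitones, so from A#2 the target pitch is A3.

A3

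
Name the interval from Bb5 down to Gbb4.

augmented tenth

Descending from Bb5 to Gbb4 is the same interval as ascending Gbb4 to Bb5.
G to B spans three letter names (G-A-B), plus an octave — that makes it a tenth of some quality.
Gbb4 to Bb5 spans 17 semitones — one semitone wider than the major tenth (16) — giving an augmented tenth.
(Equivalently, a compound augmented third: an augmented third plus an octave.)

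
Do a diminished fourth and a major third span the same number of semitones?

A diminished fourth = 4 semitones = a major third; enharmonically equal.

Yes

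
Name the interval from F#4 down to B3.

perfect fifth

Descending from F#4 to B3 is the same interval as ascending B3 to F#4.
B to F spans five letter names (B-C-D-E-F) — that makes it a fifth of some quality.
B3 to F#4 is 7 semitones, matching the perfect fifth exactly, so the quality is perfect.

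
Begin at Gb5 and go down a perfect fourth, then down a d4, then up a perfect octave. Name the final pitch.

A5

A perfect fourth down from Gb5 is Db5.
A diminished fourth down from Db5 is A4.
A perfect octave up from A4 is A5.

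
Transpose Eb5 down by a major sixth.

Gb4

Counting six letter names down from E lands on G.
A major sixth is 9 semitones; 9 semitones down from Eb5 gives Gb4.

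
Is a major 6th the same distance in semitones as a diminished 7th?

A major sixth = 9 semitones = a diminished seventh; enharmonically equal.

Yes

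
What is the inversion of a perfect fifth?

P4

The rule of nine gives the new number: 9 − 5 = 4, so a fifth becomes a fourth.
The quality also flips — perfect stays perfect — giving a perfect fourth.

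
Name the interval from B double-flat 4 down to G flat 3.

Descending from Bbb4 to Gb3 is the same interval as ascending Gb3 to Bbb4.
G to B spans three letter names (G-A-B), plus an octave, so the interval is some kind of tenth.
At 15 semitones, Gb3→Bbb4 falls one short of a major tenth: minor.
(Equivalently, a compound minor third: a minor third plus an octave.)

minor 10th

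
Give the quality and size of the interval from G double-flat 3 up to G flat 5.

G to G is the same letter name, plus 2 octaves: a fifteenth.
The perfect fifteenth is 24 semitones; here we have 25, one semitone wider: augmented.
(Equivalently, a compound augmented octave: an augmented octave plus an octave.)

A15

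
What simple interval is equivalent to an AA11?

AA4

Each octave removed subtracts seven from the number: 11 − 7 = 4.
So a doubly augmented eleventh is an octave plus a doubly augmented fourth. The quality is unchanged.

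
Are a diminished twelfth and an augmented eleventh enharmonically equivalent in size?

A diminished twelfth spans 18 semitones, and an augmented eleventh also spans 18 semitones — they're enharmonic.

Yes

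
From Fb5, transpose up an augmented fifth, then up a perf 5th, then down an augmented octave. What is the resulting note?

Gb5

Up an augmented fifth from Fb5: C6 (8 semitones up).
C6 up a perfect fifth → G6 (7 semitones).
An augmented octave down from G6 is Gb5.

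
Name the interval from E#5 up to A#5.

P4

E to A spans four letter names (E-F-G-A), so the interval is some kind of fourth.
Counting semitones, E#5→A#5 is 5, which is the perfect fourth.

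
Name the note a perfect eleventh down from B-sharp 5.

Four letters down from B (plus an octave) reaches F.
Moving 17 semitones down from B#5 (the size of a perfect eleventh) reaches F##4.

F-double-sharp 4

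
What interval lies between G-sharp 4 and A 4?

G to A spans two letter names (G-A): a second.
A major second would be 2 semitones, but G#4 to A4 is 1 — one semitone narrower, making it a minor second.

minor second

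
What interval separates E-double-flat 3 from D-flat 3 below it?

Descending from Ebb3 to Db3 is the same interval as ascending Db3 to Ebb3.
D to E spans two letter names (D-E): a second.
At 1 semitone, Db3→Ebb3 falls one short of a major second: minor.

minor second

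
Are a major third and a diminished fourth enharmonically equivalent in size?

Yes

Both span 4 semitones: a major third and a diminished fourth are the same chromatic distance.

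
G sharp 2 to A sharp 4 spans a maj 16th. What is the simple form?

Take out 2 octaves (14 from the number): 16 − 14 = 2.
Quality carries through unchanged, so the simple form is a major second.

M2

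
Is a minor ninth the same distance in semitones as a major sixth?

A minor ninth spans 13 semitones; a major sixth spans 9 semitones. They differ by 4.

No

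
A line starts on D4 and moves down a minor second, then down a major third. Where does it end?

A3

Down a minor second from D4: C#4 (1 semitone down).
Down a major third from C#4: A3 (4 semitones down).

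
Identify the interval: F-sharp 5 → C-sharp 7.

perfect twelfth

F to C spans five letter names (F-G-A-B-C), plus an octave — that makes it a twelfth of some quality.
The perfect twelfth spans 19 semitones, and F#5 to C#7 is exactly 19 semitones — so this is a perfect twelfth.
(Equivalently, a compound perfect fifth: a perfect fifth plus an octave.)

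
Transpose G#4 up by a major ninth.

Two letters up from G (plus an octave) reaches A.
A major ninth spans 14 semitones, so from G#4 the target pitch is A#5.

A#5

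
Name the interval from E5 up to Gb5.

E to G spans three letter names (E-F-G) — that makes it a third of some quality.
A major third would be 4 semitones; E5 to Gb5 is 2, two semitones narrower, so the interval is diminished.

diminished 3rd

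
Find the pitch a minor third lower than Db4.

The third takes the letter from D down to B.
A minor third is 3 semitones; 3 semitones down from Db4 gives Bb3.

Bb3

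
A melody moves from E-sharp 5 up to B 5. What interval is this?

d5

E to B spans five letter names (E-F-G-A-B) — that makes it a fifth of some quality.
The perfect fifth is 7 semitones; here we have 6, one semitone narrower: diminished.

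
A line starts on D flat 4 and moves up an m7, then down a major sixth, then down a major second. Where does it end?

Db4 up a minor seventh → Cb5 (10 semitones).
Cb5 down a major sixth → Ebb4 (9 semitones).
Down a major second from Ebb4: Dbb4 (2 semitones down).

D double-flat 4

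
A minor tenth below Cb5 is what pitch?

The tenth's letter: C down three letter names plus an octave → A.
Moving 15 semitones down from Cb5 (the size of a minor tenth) reaches Ab3.

Ab3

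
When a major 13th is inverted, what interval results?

m3

First reduce the compound major thirteenth to its simple form, a major sixth.
Interval numbers invert to sum to nine: 6 + 3 = 9, so a sixth inverts to a third.
Quality inverts too: major becomes minor. That makes the inversion a minor third.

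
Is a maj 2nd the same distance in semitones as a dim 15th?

2 semitones (major second) vs 23 semitones (diminished fifteenth): not equal.

No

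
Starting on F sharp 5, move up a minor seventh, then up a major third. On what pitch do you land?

A minor seventh up from F#5 is E6.
Up a major third from E6: G#6 (4 semitones up).

G sharp 6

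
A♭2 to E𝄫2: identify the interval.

Descending from Ab2 to Ebb2 is the same interval as ascending Ebb2 to Ab2.
E to A spans four letter names (E-F-G-A): a fourth.
The perfect fourth is 5 semitones; here we have 6, one semitone wider: augmented.

augmented 4th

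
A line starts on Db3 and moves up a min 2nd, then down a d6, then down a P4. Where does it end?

D2

Db3 up a minor second → Ebb3 (1 semitone).
Down a diminished sixth from Ebb3: G2 (7 semitones down).
G2 down a perfect fourth → D2 (5 semitones).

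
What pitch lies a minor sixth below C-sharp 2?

Counting six letter names down from C lands on E.
A minor sixth is 8 semitones; 8 semitones down from C#2 gives E#1.

E-sharp 1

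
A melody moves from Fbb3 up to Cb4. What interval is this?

augmented 5th

F to C spans five letter names (F-G-A-B-C) — that makes it a fifth of some quality.
The perfect fifth is 7 semitones; here we have 8, one semitone wider: augmented.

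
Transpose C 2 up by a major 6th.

A 2

The sixth takes the letter from C up to A.
A major sixth is 9 semitones; 9 semitones up from C2 gives A2.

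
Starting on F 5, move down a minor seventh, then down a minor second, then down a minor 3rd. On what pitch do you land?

Down a minor seventh from F5: G4 (10 semitones down).
Down a minor second from G4: F#4 (1 semitone down).
A minor third down from F#4 is D#4.

D sharp 4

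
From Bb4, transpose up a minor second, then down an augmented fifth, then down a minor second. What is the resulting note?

Ebb4

Bb4 up a minor second → Cb5 (1 semitone).
An augmented fifth down from Cb5 is Fbb4.
Down a minor second from Fbb4: Ebb4 (1 semitone down).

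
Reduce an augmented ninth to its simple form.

augmented second

Subtracting seven from the interval number removes an octave: 9 − 7 = 2.
Quality carries through unchanged, so the simple form is an augmented second.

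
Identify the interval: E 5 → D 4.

Descending from E5 to D4 is the same interval as ascending D4 to E5.
D to E spans two letter names (D-E), plus an octave, so the interval is some kind of ninth.
The major ninth spans 14 semitones, and D4 to E5 is exactly 14 semitones — so this is a major ninth.
(Equivalently, a compound major second: a major second plus an octave.)

major ninth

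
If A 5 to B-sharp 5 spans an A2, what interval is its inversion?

Inverted interval numbers add to nine, so a second pairs with a seventh (2 + 7 = 9).
The quality also flips — augmented becomes diminished — giving a diminished seventh.

d7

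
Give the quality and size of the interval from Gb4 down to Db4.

Descending from Gb4 to Db4 is the same interval as ascending Db4 to Gb4.
D to G spans four letter names (D-E-F-G): a fourth.
Db4 to Gb4 is 5 semitones, matching the perfect fourth exactly, so the quality is perfect.

perfect fourth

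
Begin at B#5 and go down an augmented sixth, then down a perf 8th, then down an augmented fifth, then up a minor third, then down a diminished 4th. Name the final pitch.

Down an augmented sixth from B#5: D5 (10 semitones down).
A perfect octave down from D5 is D4.
D4 down an augmented fifth → Gb3 (8 semitones).
Up a minor third from Gb3: Bbb3 (3 semitones up).
Down a diminished fourth from Bbb3: F3 (4 semitones down).

F3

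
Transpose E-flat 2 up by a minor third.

G-flat 2

Three letter names up from E: G.
A minor third spans 3 semitones, so from Eb2 the target pitch is Gb2.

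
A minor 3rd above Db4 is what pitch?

The third takes the letter from D up to F.
A minor third spans 3 semitones, so from Db4 the target pitch is Fb4.

Fb4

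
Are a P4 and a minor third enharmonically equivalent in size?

A perfect fourth spans 5 semitones; a minor third spans 3 semitones. They differ by 2.

No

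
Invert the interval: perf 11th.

perfect 5th

First reduce the compound perfect eleventh to its simple form, a perfect fourth.
Interval numbers invert to sum to nine: 4 + 5 = 9, so a fourth inverts to a fifth.
The quality also flips — perfect stays perfect — giving a perfect fifth.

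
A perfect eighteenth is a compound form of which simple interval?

Subtracting seven from the interval number removes an octave: 18 − 14 = 4.
Quality carries through unchanged, so the simple form is a perfect fourth.

perfect 4th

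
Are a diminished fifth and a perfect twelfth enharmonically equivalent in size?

No

A diminished fifth spans 6 semitones; a perfect twelfth spans 19 semitones. They differ by 13.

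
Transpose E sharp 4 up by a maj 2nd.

The second takes the letter from E up to F.
Moving 2 semitones up from E#4 (the size of a major second) reaches F##4.

F double-sharp 4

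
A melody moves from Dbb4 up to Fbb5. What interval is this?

minor 10th

D to F spans three letter names (D-E-F), plus an octave, so the interval is some kind of tenth.
Dbb4 to Fbb5 is 15 semitones, a half step short of the major tenth (16), so this is minor.
(Equivalently, a compound minor third: a minor third plus an octave.)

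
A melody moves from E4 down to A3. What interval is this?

Descending from E4 to A3 is the same interval as ascending A3 to E4.
A to E spans five letter names (A-B-C-D-E), so the interval is some kind of fifth.
The perfect fifth spans 7 semitones, and A3 to E4 is exactly 7 semitones — so this is a perfect fifth.

perfect fifth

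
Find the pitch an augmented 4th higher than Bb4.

The fourth takes the letter from B up to E.
An augmented fourth is 6 semitones; 6 semitones up from Bb4 gives E5.

E5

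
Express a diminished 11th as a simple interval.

Each octave removed subtracts seven from the number: 11 − 7 = 4.
That makes a diminished eleventh a compound diminished fourth — an octave plus a diminished fourth.

d4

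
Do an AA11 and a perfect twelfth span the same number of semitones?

Yes

A doubly augmented eleventh spans 19 semitones, and a perfect twelfth also spans 19 semitones — they're enharmonic.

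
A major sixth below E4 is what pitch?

G3

Six letter names down from E: G.
A major sixth spans 9 semitones, so from E4 the target pitch is G3.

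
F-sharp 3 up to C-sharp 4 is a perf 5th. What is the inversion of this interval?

P4

Inverted interval numbers add to nine, so a fifth pairs with a fourth (5 + 4 = 9).
And perfect stays perfect under inversion, so we get a perfect fourth.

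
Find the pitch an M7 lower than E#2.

F#1

Seven letter names down from E: F.
A major seventh is 11 semitones; 11 semitones down from E#2 gives F#1.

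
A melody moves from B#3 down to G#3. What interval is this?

major third

Descending from B#3 to G#3 is the same interval as ascending G#3 to B#3.
G to B spans three letter names (G-A-B) — that makes it a third of some quality.
The major third spans 4 semitones, and G#3 to B#3 is exactly 4 semitones — so this is a major third.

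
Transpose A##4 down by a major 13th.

C##3

Six letters down from A (plus an octave) reaches C.
A major thirteenth is 21 semitones; 21 semitones down from A##4 gives C##3.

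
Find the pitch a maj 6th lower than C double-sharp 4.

E sharp 3

The sixth takes the letter from C down to E.
Moving 9 semitones down from C##4 (the size of a major sixth) reaches E#3.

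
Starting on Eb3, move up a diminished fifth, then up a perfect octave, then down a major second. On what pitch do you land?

Eb3 up a diminished fifth → Bbb3 (6 semitones).
Bbb3 up a perfect octave → Bbb4 (12 semitones).
Down a major second from Bbb4: Abb4 (2 semitones down).

Abb4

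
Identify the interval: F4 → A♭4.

minor 3rd

F to A spans three letter names (F-G-A), so the interval is some kind of third.
F4 to Ab4 is 3 semitones, a half step short of the major third (4), so this is minor.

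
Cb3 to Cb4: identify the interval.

perfect 8th

C to C is the same letter name, plus an octave, so the interval is some kind of octave.
Counting semitones, Cb3→Cb4 is 12, which is the perfect octave.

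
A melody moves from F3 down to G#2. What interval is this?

Descending from F3 to G#2 is the same interval as ascending G#2 to F3.
G to F spans seven letter names (G-A-B-C-D-E-F), so the interval is some kind of seventh.
G#2 to F3 spans 9 semitones — two semitones narrower than the major seventh (11) — giving a diminished seventh.

diminished seventh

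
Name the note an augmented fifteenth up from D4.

D#6

A fifteenth keeps the letter name D, two octaves up from D.
Moving 25 semitones up from D4 (the size of an augmented fifteenth) reaches D#6.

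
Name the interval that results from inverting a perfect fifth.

Inverted interval numbers add to nine, so a fifth pairs with a fourth (5 + 4 = 9).
And perfect stays perfect under inversion, so we get a perfect fourth.

perfect fourth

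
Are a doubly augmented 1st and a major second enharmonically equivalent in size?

Both span 2 semitones: a doubly augmented unison and a major second are the same chromatic distance.

Yes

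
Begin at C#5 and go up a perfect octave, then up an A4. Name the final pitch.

F##6

Up a perfect octave from C#5: C#6 (12 semitones up).
C#6 up an augmented fourth → F##6 (6 semitones).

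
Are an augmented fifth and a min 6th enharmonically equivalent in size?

Yes

An augmented fifth = 8 semitones = a minor sixth; enharmonically equal.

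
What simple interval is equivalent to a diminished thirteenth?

Take out an octave (7 from the number): 13 − 7 = 6.
So a diminished thirteenth is an octave plus a diminished sixth. The quality is unchanged.

d6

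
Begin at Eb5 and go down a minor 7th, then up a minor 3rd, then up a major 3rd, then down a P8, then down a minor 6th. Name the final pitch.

Down a minor seventh from Eb5: F4 (10 semitones down).
Up a minor third from F4: Ab4 (3 semitones up).
Up a major third from Ab4: C5 (4 semitones up).
C5 down a perfect octave → C4 (12 semitones).
A minor sixth down from C4 is E3.

E3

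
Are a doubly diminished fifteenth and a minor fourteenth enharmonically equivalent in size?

A doubly diminished fifteenth = 22 semitones = a minor fourteenth; enharmonically equal.

Yes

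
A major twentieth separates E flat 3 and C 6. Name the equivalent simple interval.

major sixth

Take out 2 octaves (14 from the number): 20 − 14 = 6.
So a major twentieth is 2 octaves plus a major sixth. The quality is unchanged.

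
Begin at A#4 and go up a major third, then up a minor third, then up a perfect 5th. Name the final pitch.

B#5

Up a major third from A#4: C##5 (4 semitones up).
C##5 up a minor third → E#5 (3 semitones).
A perfect fifth up from E#5 is B#5.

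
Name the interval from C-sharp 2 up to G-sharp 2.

C to G spans five letter names (C-D-E-F-G), so the interval is some kind of fifth.
The perfect fifth spans 7 semitones, and C#2 to G#2 is exactly 7 semitones — so this is a perfect fifth.

perfect fifth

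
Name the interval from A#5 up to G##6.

M7

A to G spans seven letter names (A-B-C-D-E-F-G): a seventh.
A#5 to G##6 is 11 semitones, matching the major seventh exactly, so the quality is major.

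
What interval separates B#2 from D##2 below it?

m6

Descending from B#2 to D##2 is the same interval as ascending D##2 to B#2.
D to B spans six letter names (D-E-F-G-A-B), so the interval is some kind of sixth.
D##2 to B#2 is 8 semitones, a half step short of the major sixth (9), so this is minor.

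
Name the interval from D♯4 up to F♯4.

D to F spans three letter names (D-E-F), so the interval is some kind of third.
At 3 semitones, D#4→F#4 falls one short of a major third: minor.

minor third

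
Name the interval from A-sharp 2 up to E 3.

diminished 5th

A to E spans five letter names (A-B-C-D-E): a fifth.
A#2 to E3 spans 6 semitones — one semitone narrower than the perfect fifth (7) — giving a diminished fifth.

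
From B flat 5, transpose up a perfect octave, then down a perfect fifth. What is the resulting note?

E flat 6

Up a perfect octave from Bb5: Bb6 (12 semitones up).
A perfect fifth down from Bb6 is Eb6.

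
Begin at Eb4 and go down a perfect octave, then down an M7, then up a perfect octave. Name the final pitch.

A perfect octave down from Eb4 is Eb3.
Down a major seventh from Eb3: Fb2 (11 semitones down).
A perfect octave up from Fb2 is Fb3.

Fb3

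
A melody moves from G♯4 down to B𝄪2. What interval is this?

Descending from G#4 to B##2 is the same interval as ascending B##2 to G#4.
B to G spans six letter names (B-C-D-E-F-G), plus an octave, so the interval is some kind of thirteenth.
B##2 to G#4 spans 19 semitones — two semitones narrower than the major thirteenth (21) — giving a diminished thirteenth.
(Equivalently, a compound diminished sixth: a diminished sixth plus an octave.)

diminished 13th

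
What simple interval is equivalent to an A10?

A3

Take out an octave (7 from the number): 10 − 7 = 3.
So an augmented tenth is an octave plus an augmented third. The quality is unchanged.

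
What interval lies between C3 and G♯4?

C to G spans five letter names (C-D-E-F-G), plus an octave: a twelfth.
A perfect twelfth would be 19 semitones; C3 to G#4 is 20, one semitone wider, so the interval is augmented.
(Equivalently, a compound augmented fifth: an augmented fifth plus an octave.)

A12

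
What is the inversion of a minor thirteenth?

major 3rd

First reduce the compound minor thirteenth to its simple form, a minor sixth.
The rule of nine gives the new number: 9 − 6 = 3, so a sixth becomes a third.
Quality inverts too: minor becomes major. That makes the inversion a major third.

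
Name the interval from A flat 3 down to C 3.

Descending from Ab3 to C3 is the same interval as ascending C3 to Ab3.
C to A spans six letter names (C-D-E-F-G-A) — that makes it a sixth of some quality.
C3 to Ab3 is 8 semitones, a half step short of the major sixth (9), so this is minor.

minor sixth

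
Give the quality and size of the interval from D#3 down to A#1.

perfect 11th

Descending from D#3 to A#1 is the same interval as ascending A#1 to D#3.
A to D spans four letter names (A-B-C-D), plus an octave: an eleventh.
The perfect eleventh spans 17 semitones, and A#1 to D#3 is exactly 17 semitones — so this is a perfect eleventh.
(Equivalently, a compound perfect fourth: a perfect fourth plus an octave.)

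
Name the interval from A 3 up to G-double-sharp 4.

A7

A to G spans seven letter names (A-B-C-D-E-F-G) — that makes it a seventh of some quality.
A major seventh would be 11 semitones; A3 to G##4 is 12, one semitone wider, so the interval is augmented.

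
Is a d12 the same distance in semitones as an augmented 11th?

Yes

A diminished twelfth = 18 semitones = an augmented eleventh; enharmonically equal.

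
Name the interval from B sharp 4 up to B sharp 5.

perfect octave

B to B is the same letter name, plus an octave — that makes it an octave of some quality.
The perfect octave spans 12 semitones, and B#4 to B#5 is exactly 12 semitones — so this is a perfect octave.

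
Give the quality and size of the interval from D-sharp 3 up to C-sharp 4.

D to C spans seven letter names (D-E-F-G-A-B-C), so the interval is some kind of seventh.
A major seventh would be 11 semitones, but D#3 to C#4 is 10 — one semitone narrower, making it a minor seventh.

minor 7th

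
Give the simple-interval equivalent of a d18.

diminished 4th

Take out 2 octaves (14 from the number): 18 − 14 = 4.
So a diminished eighteenth is 2 octaves plus a diminished fourth. The quality is unchanged.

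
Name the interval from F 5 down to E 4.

minor ninth

Descending from F5 to E4 is the same interval as ascending E4 to F5.
E to F spans two letter names (E-F), plus an octave, so the interval is some kind of ninth.
E4 to F5 is 13 semitones, a half step short of the major ninth (14), so this is minor.
(Equivalently, a compound minor second: a minor second plus an octave.)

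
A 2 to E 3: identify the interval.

A to E spans five letter names (A-B-C-D-E), so the interval is some kind of fifth.
The perfect fifth spans 7 semitones, and A2 to E3 is exactly 7 semitones — so this is a perfect fifth.

perfect fifth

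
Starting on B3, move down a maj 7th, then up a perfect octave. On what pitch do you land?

Down a major seventh from B3: C3 (11 semitones down).
C3 up a perfect octave → C4 (12 semitones).

C4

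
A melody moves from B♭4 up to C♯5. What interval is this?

B to C spans two letter names (B-C) — that makes it a second of some quality.
The major second is 2 semitones; here we have 3, one semitone wider: augmented.

augmented second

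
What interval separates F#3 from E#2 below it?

minor ninth

Descending from F#3 to E#2 is the same interval as ascending E#2 to F#3.
E to F spans two letter names (E-F), plus an octave — that makes it a ninth of some quality.
A major ninth would be 14 semitones, but E#2 to F#3 is 13 — one semitone narrower, making it a minor ninth.
(Equivalently, a compound minor second: a minor second plus an octave.)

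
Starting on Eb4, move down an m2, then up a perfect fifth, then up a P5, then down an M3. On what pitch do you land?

C5

Down a minor second from Eb4: D4 (1 semitone down).
A perfect fifth up from D4 is A4.
Up a perfect fifth from A4: E5 (7 semitones up).
Down a major third from E5: C5 (4 semitones down).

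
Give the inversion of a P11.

First reduce the compound perfect eleventh to its simple form, a perfect fourth.
Inverted interval numbers add to nine, so a fourth pairs with a fifth (4 + 5 = 9).
The quality also flips — perfect stays perfect — giving a perfect fifth.

P5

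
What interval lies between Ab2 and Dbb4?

A to D spans four letter names (A-B-C-D), plus an octave: an eleventh.
Ab2 to Dbb4 spans 16 semitones — one semitone narrower than the perfect eleventh (17) — giving a diminished eleventh.
(Equivalently, a compound diminished fourth: a diminished fourth plus an octave.)

diminished 11th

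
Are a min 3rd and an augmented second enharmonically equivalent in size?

Yes

A minor third = 3 semitones = an augmented second; enharmonically equal.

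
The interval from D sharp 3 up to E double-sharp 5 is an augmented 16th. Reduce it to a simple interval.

Each octave removed subtracts seven from the number: 16 − 14 = 2.
That makes an augmented sixteenth a compound augmented second — 2 octaves plus an augmented second.

A2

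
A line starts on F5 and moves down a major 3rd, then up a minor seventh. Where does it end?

Cb6

Down a major third from F5: Db5 (4 semitones down).
Up a minor seventh from Db5: Cb6 (10 semitones up).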